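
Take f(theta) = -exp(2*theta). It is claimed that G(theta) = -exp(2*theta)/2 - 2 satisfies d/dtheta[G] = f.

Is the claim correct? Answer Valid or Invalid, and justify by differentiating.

Valid - differentiating G returns exactly f.

d/dtheta[G] = -exp(2*theta)
This equals f(theta) exactly, so the claim holds.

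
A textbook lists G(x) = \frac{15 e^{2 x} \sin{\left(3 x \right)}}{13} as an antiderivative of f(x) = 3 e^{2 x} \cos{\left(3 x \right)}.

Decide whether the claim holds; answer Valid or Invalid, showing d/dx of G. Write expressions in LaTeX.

d/dx[G] = \frac{30 e^{2 x} \sin{\left(3 x \right)}}{13} + \frac{45 e^{2 x} \cos{\left(3 x \right)}}{13}
d/dx[G] - f(x) = \frac{30 e^{2 x} \sin{\left(3 x \right)}}{13} + \frac{6 e^{2 x} \cos{\left(3 x \right)}}{13} != 0.

Invalid: d/dx[G] - f = \frac{30 e^{2 x} \sin{\left(3 x \right)}}{13} + \frac{6 e^{2 x} \cos{\left(3 x \right)}}{13}, which is not 0.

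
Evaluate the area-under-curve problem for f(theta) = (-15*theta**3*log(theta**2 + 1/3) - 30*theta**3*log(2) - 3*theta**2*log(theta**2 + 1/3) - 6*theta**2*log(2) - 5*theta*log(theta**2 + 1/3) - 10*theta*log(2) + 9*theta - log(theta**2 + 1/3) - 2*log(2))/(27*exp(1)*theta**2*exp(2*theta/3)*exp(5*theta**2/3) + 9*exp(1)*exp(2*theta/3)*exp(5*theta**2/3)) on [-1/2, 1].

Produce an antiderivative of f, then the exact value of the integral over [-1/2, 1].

Recognize the product-rule pattern: f = u'v + uv' with u = exp(-5*theta**2/3 - 2*theta/3 - 1)/6, v = log(4*theta**2 + 4/3), so integration by parts undoes it.
F(theta) = (log(theta**2 + 1/3) + 2*log(2))*exp(-1)*exp(-2*theta/3)*exp(-5*theta**2/3)/6 is an antiderivative of f.
Check: d/dtheta[(log(theta**2 + 1/3) + 2*log(2))*exp(-1)*exp(-2*theta/3)*exp(-5*theta**2/3)/6] = (-15*theta**3*log(theta**2 + 1/3) - 30*theta**3*log(2) - 3*theta**2*log(theta**2 + 1/3) - 6*theta**2*log(2) - 5*theta*log(theta**2 + 1/3) - 10*theta*log(2) + 9*theta - log(theta**2 + 1/3) - 2*log(2))/(27*exp(1)*theta**2*exp(2*theta/3)*exp(5*theta**2/3) + 9*exp(1)*exp(2*theta/3)*exp(5*theta**2/3)) = f(theta).
F(1) = exp(-10/3)*log(4/3)/6 + exp(-10/3)*log(2)/3; F(-1/2) = exp(-13/12)*log(7/12)/6 + exp(-13/12)*log(2)/3.
Integral = F(1) - F(-1/2) = -exp(-13/12)*log(7/3)/6 + exp(-10/3)*log(16/3)/6.

Antiderivative: F(theta) = (log(theta**2 + 1/3) + 2*log(2))*exp(-1)*exp(-2*theta/3)*exp(-5*theta**2/3)/6; value = -exp(-13/12)*log(7/3)/6 + exp(-10/3)*log(16/3)/6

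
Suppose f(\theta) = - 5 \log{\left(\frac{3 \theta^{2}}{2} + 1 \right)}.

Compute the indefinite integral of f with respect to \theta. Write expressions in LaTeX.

An antiderivative F(\theta) passes only if d/d\theta[F] lands on f(\theta) exactly.
Check: d/d\theta[- \frac{5 \left(3 \theta \log{\left(\frac{3 \theta^{2}}{2} + 1 \right)} - 6 \theta + 2 \sqrt{6} \operatorname{atan}{\left(\frac{\sqrt{6} \theta}{2} \right)}\right)}{3}] = - 5 \log{\left(\frac{3 \theta^{2}}{2} + 1 \right)} = f(\theta).

F(\theta) = - \frac{5 \left(3 \theta \log{\left(\frac{3 \theta^{2}}{2} + 1 \right)} - 6 \theta + 2 \sqrt{6} \operatorname{atan}{\left(\frac{\sqrt{6} \theta}{2} \right)}\right)}{3} + C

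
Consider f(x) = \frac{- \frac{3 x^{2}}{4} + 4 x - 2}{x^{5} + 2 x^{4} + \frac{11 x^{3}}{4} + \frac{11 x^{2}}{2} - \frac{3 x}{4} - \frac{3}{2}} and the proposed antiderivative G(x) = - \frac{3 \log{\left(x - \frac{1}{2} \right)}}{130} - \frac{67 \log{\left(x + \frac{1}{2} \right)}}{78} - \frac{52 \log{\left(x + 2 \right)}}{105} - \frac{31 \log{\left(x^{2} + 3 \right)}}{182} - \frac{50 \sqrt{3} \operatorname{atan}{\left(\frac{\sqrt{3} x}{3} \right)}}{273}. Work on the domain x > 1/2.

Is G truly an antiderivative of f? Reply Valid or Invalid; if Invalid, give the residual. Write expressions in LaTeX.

d/dx[G] = \frac{- 268 x^{4} - 402 x^{3} - 653 x^{2} - 582 x + 492}{156 x^{5} + 312 x^{4} + 429 x^{3} + 858 x^{2} - 117 x - 234}
d/dx[G] - f(x) = - \frac{134}{78 x + 39} != 0.

Invalid: d/dx[G] - f = - \frac{134}{78 x + 39}, which is not 0.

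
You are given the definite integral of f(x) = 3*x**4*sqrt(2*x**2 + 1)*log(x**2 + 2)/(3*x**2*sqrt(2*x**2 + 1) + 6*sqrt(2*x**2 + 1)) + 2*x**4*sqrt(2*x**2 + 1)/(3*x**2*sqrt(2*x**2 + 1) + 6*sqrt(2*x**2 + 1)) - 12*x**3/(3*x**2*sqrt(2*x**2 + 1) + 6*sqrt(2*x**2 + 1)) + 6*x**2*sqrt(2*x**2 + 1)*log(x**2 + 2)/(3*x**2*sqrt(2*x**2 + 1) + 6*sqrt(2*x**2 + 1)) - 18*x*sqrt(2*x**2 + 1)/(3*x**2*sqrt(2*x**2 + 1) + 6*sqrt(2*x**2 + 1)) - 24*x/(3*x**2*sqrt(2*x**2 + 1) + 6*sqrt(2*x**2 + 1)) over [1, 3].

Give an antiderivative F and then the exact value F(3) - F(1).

Antiderivative: F(x) = (-(9 - x**3)*log(x**2 + 2) - 6*sqrt(2*x**2 + 1))/3; value = -2*sqrt(19) + 8*log(3)/3 + 2*sqrt(3) + 6*log(11)

Integrate term by term and add the pieces.
F(x) = (-(9 - x**3)*log(x**2 + 2) - 6*sqrt(2*x**2 + 1))/3 is an antiderivative of f.
Check: d/dx[(-(9 - x**3)*log(x**2 + 2) - 6*sqrt(2*x**2 + 1))/3] = (3*x**4*sqrt(2*x**2 + 1)*log(x**2 + 2) + 2*x**4*sqrt(2*x**2 + 1) - 12*x**3 + 6*x**2*sqrt(2*x**2 + 1)*log(x**2 + 2) - 18*x*sqrt(2*x**2 + 1) - 24*x)/(3*x**2*sqrt(2*x**2 + 1) + 6*sqrt(2*x**2 + 1)), which equals f(x).
F(3) = -2*sqrt(19) + 6*log(11); F(1) = -2*sqrt(3) - 8*log(3)/3.
Integral = F(3) - F(1) = -2*sqrt(19) + 8*log(3)/3 + 2*sqrt(3) + 6*log(11).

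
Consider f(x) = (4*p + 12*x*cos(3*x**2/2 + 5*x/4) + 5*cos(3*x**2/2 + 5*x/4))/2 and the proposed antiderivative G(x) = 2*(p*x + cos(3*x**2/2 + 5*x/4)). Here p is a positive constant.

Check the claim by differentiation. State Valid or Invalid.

Invalid: d/dx[G] - f = -6*x*sin(3*x**2/2 + 5*x/4) - 6*x*cos(3*x**2/2 + 5*x/4) - 5*sin(3*x**2/2 + 5*x/4)/2 - 5*cos(3*x**2/2 + 5*x/4)/2, which is not 0.

d/dx[G] = 2*p - 6*x*sin(3*x**2/2 + 5*x/4) - 5*sin(3*x**2/2 + 5*x/4)/2
d/dx[G] - f(x) = -6*x*sin(3*x**2/2 + 5*x/4) - 6*x*cos(3*x**2/2 + 5*x/4) - 5*sin(3*x**2/2 + 5*x/4)/2 - 5*cos(3*x**2/2 + 5*x/4)/2 != 0.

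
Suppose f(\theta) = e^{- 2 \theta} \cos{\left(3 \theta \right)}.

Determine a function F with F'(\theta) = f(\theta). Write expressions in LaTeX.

Recover f(\theta) by differentiating a candidate F(\theta); any mismatch rules it out.
Check: d/d\theta[- \frac{\left(- 3 \sin{\left(3 \theta \right)} + 2 \cos{\left(3 \theta \right)}\right) e^{- 2 \theta}}{13}] = e^{- 2 \theta} \cos{\left(3 \theta \right)} = f(\theta).

An antiderivative is F(\theta) = - \frac{\left(- 3 \sin{\left(3 \theta \right)} + 2 \cos{\left(3 \theta \right)}\right) e^{- 2 \theta}}{13}.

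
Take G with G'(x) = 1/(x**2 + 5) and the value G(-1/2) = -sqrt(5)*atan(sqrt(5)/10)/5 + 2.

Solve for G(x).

The proposed G(x) is checked by its d/dx: the result must match the given G'(x).
A general antiderivative is sqrt(5)*atan(sqrt(5)*x/5)/5 + C.
The condition gives C = -sqrt(5)*atan(sqrt(5)/10)/5 + 2 - (-sqrt(5)*atan(sqrt(5)/10)/5) = 2.
So G(x) = sqrt(5)*atan(sqrt(5)*x/5)/5 + 2.
Check: d/dx[sqrt(5)*atan(sqrt(5)*x/5)/5 + 2] = 1/(x**2 + 5) = G'(x).

G(x) = sqrt(5)*atan(sqrt(5)*x/5)/5 + 2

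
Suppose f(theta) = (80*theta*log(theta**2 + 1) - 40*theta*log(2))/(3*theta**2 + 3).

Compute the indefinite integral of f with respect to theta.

f has the shape u'v + uv' for u = 20*log(theta**2 + 1)/3 and v = log(theta**2/2 + 1/2) — it is the derivative of the product u*v.
Check: d/dtheta[20*log(theta**2/2 + 1/2)*log(theta**2 + 1)/3] = (80*theta*log(theta**2 + 1) - 40*theta*log(2))/(3*theta**2 + 3) = f(theta).

F(theta) = 20*log(theta**2/2 + 1/2)*log(theta**2 + 1)/3 + C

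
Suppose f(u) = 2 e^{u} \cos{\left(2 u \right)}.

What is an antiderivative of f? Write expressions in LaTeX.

For F(u) to be correct the identity F'(u) - f(u) = 0 must hold.
Check: d/du[\frac{4 e^{u} \sin{\left(2 u \right)}}{5} + \frac{2 e^{u} \cos{\left(2 u \right)}}{5}] = 2 e^{u} \cos{\left(2 u \right)} = f(u).

An antiderivative is F(u) = \frac{4 e^{u} \sin{\left(2 u \right)}}{5} + \frac{2 e^{u} \cos{\left(2 u \right)}}{5}.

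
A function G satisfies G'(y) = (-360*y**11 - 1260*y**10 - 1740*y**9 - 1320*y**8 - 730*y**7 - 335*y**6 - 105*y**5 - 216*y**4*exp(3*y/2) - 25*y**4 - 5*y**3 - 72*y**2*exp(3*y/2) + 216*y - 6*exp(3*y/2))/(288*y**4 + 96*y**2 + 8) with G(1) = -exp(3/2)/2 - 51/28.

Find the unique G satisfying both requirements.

A candidate passes only if d/dy[G] lands on the given G'(y) exactly.
A general antiderivative is -5*(y**2/2 + y/2)**4/2 - exp(3*y/2)/2 - 3/(4*(2*y**2 + 1/3)) + C.
The condition gives C = -exp(3/2)/2 - 51/28 - (-79/28 - exp(3/2)/2) = 1.
So G(y) = -5*y**8/32 - 5*y**7/8 - 15*y**6/16 - 5*y**5/8 - 5*y**4/32 - exp(3*y/2)/2 + 1 - 3/(8*y**2 + 4/3).
Check: d/dy[-5*y**8/32 - 5*y**7/8 - 15*y**6/16 - 5*y**5/8 - 5*y**4/32 - exp(3*y/2)/2 + 1 - 3/(8*y**2 + 4/3)] = (-360*y**11 - 1260*y**10 - 1740*y**9 - 1320*y**8 - 730*y**7 - 335*y**6 - 105*y**5 - 216*y**4*exp(3*y/2) - 25*y**4 - 5*y**3 - 72*y**2*exp(3*y/2) + 216*y - 6*exp(3*y/2))/(288*y**4 + 96*y**2 + 8) = G'(y).

G(y) = -5*y**8/32 - 5*y**7/8 - 15*y**6/16 - 5*y**5/8 - 5*y**4/32 - exp(3*y/2)/2 + 1 - 3/(8*y**2 + 4/3)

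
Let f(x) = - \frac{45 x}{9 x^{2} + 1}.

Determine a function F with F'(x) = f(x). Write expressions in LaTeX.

An antiderivative is F(x) = - \frac{5 \log{\left(3 x^{2} + \frac{1}{3} \right)}}{2}.

The substitution u = 3 x^{2} + \frac{1}{3} works: f is exactly (dF/du)*(du/dx) for that inner function.
Check: d/dx[- \frac{5 \log{\left(3 x^{2} + \frac{1}{3} \right)}}{2}] = - \frac{45 x}{9 x^{2} + 1} = f(x).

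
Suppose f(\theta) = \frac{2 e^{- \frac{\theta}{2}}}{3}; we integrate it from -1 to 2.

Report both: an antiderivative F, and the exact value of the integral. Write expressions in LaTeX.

Antiderivative: F(\theta) = - \frac{4 e^{- \frac{\theta}{2}}}{3}; value = - \frac{4}{3 e} + \frac{4 e^{\frac{1}{2}}}{3}

Check any antiderivative F(\theta) by computing F'(\theta) and comparing it with f(\theta).
F(\theta) = - \frac{4 e^{- \frac{\theta}{2}}}{3} is an antiderivative of f.
Check: d/d\theta[- \frac{4 e^{- \frac{\theta}{2}}}{3}] = \frac{2 e^{- \frac{\theta}{2}}}{3} = f(\theta).
F(2) = - \frac{4}{3 e}; F(-1) = - \frac{4 e^{\frac{1}{2}}}{3}.
Integral = F(2) - F(-1) = - \frac{4}{3 e} + \frac{4 e^{\frac{1}{2}}}{3}.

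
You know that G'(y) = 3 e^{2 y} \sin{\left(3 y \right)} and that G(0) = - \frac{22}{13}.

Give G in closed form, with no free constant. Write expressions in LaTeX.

G(y) = \frac{6 e^{2 y} \sin{\left(3 y \right)} - 9 e^{2 y} \cos{\left(3 y \right)} - 13}{13}

The proposed G(y) is checked by its d/dy: the result must match the given G'(y).
A general antiderivative is \frac{6 e^{2 y} \sin{\left(3 y \right)}}{13} - \frac{9 e^{2 y} \cos{\left(3 y \right)}}{13} + C.
The condition gives C = - \frac{22}{13} - (- \frac{9}{13}) = -1.
So G(y) = \frac{6 e^{2 y} \sin{\left(3 y \right)} - 9 e^{2 y} \cos{\left(3 y \right)} - 13}{13}.
Check: d/dy[\frac{6 e^{2 y} \sin{\left(3 y \right)} - 9 e^{2 y} \cos{\left(3 y \right)} - 13}{13}] = 3 e^{2 y} \sin{\left(3 y \right)} = G'(y).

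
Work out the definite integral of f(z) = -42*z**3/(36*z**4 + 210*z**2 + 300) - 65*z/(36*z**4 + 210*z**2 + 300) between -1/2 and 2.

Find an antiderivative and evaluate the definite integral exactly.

The integrand splits into summands that can be handled one at a time.
F(z) = (-15*log(3*z**2/2 + 5) + 8*log(2*z**2 + 5))/12 is an antiderivative of f.
Check: d/dz[(-15*log(3*z**2/2 + 5) + 8*log(2*z**2 + 5))/12] = (-42*z**3 - 65*z)/(36*z**4 + 210*z**2 + 300), which equals f(z).
F(2) = -5*log(11)/4 + 2*log(13)/3; F(-1/2) = -5*log(43/8)/4 + 2*log(11/2)/3.
Integral = F(2) - F(-1/2) = -5*log(11)/4 - 2*log(11/2)/3 + 2*log(13)/3 + 5*log(43/8)/4.

Antiderivative: F(z) = (-15*log(3*z**2/2 + 5) + 8*log(2*z**2 + 5))/12; value = -5*log(11)/4 - 2*log(11/2)/3 + 2*log(13)/3 + 5*log(43/8)/4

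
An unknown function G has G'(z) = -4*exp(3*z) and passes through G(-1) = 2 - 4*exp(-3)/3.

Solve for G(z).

Whatever form G(z) takes, its d/dz must return the stated G'(z).
A general antiderivative is -4*exp(3*z)/3 + C.
The condition gives C = 2 - 4*exp(-3)/3 - (-4*exp(-3)/3) = 2.
So G(z) = 2*(3 - 2*exp(3*z))/3.
Check: d/dz[2*(3 - 2*exp(3*z))/3] = -4*exp(3*z) = G'(z).

G(z) = 2*(3 - 2*exp(3*z))/3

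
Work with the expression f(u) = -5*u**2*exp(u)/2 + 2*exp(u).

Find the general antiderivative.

F(u) = -5*u**2*exp(u)/2 + 5*u*exp(u) - 3*exp(u) + C

Recognize the product-rule pattern: f = v'r + vr' with v = -5*u**2/2 + 5*u - 3, r = exp(u), so integration by parts undoes it.
Check: d/du[-5*u**2*exp(u)/2 + 5*u*exp(u) - 3*exp(u)] = -5*u**2*exp(u)/2 + 2*exp(u) = f(u).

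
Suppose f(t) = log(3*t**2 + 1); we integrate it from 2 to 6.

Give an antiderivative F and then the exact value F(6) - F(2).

For F(t) to be correct the identity F'(t) - f(t) = 0 must hold.
F(t) = t*log(3*t**2 + 1) - 2*t + 2*sqrt(3)*atan(sqrt(3)*t)/3 is an antiderivative of f.
Check: d/dt[t*log(3*t**2 + 1) - 2*t + 2*sqrt(3)*atan(sqrt(3)*t)/3] = log(3*t**2 + 1) = f(t).
F(6) = -12 + 2*sqrt(3)*atan(6*sqrt(3))/3 + 6*log(109); F(2) = -4 + 2*sqrt(3)*atan(2*sqrt(3))/3 + 2*log(13).
Integral = F(6) - F(2) = -8 - 2*log(13) - 2*sqrt(3)*atan(2*sqrt(3))/3 + 2*sqrt(3)*atan(6*sqrt(3))/3 + 6*log(109).

Antiderivative: F(t) = t*log(3*t**2 + 1) - 2*t + 2*sqrt(3)*atan(sqrt(3)*t)/3; value = -8 - 2*log(13) - 2*sqrt(3)*atan(2*sqrt(3))/3 + 2*sqrt(3)*atan(6*sqrt(3))/3 + 6*log(109)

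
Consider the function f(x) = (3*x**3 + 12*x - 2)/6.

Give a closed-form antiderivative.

Recover f(x) by differentiating a candidate F(x); any mismatch rules it out.
Check: d/dx[x**4/8 + x**2 - x/3] = x**3/2 + 2*x - 1/3, which equals f(x).

An antiderivative is F(x) = x**4/8 + x**2 - x/3.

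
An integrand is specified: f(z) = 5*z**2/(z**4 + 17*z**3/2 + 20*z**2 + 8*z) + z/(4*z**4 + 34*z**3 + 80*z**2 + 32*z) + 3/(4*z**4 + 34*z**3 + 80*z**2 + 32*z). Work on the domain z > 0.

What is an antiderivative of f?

The denominator factors as 2*z*(z + 4)**2*(2*z + 1); partial fractions split f into directly integrable pieces: -30/(49*(2*z + 1)) + 333/(1568*(z + 4)) + 319/(56*(z + 4)**2) + 3/(32*z).
Check: d/dz[-(-147*z*log(z) + 480*z*log(z + 1/2) - 333*z*log(z + 4) - 588*log(z) + 1920*log(z + 1/2) - 1332*log(z + 4) + 8932)/(1568*(z + 4))] = (20*z**2 + z + 3)/(4*z**4 + 34*z**3 + 80*z**2 + 32*z), which equals f(z).

An antiderivative is F(z) = -(-147*z*log(z) + 480*z*log(z + 1/2) - 333*z*log(z + 4) - 588*log(z) + 1920*log(z + 1/2) - 1332*log(z + 4) + 8932)/(1568*(z + 4)).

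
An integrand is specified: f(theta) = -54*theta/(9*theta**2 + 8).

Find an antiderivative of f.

An antiderivative is F(theta) = -3*log(9*theta**2 + 8).

The substitution u = 3*theta**2/2 + 4/3 works: f is exactly (dF/du)*(du/dtheta) for that inner function.
Check: d/dtheta[-3*log(9*theta**2 + 8)] = -54*theta/(9*theta**2 + 8) = f(theta).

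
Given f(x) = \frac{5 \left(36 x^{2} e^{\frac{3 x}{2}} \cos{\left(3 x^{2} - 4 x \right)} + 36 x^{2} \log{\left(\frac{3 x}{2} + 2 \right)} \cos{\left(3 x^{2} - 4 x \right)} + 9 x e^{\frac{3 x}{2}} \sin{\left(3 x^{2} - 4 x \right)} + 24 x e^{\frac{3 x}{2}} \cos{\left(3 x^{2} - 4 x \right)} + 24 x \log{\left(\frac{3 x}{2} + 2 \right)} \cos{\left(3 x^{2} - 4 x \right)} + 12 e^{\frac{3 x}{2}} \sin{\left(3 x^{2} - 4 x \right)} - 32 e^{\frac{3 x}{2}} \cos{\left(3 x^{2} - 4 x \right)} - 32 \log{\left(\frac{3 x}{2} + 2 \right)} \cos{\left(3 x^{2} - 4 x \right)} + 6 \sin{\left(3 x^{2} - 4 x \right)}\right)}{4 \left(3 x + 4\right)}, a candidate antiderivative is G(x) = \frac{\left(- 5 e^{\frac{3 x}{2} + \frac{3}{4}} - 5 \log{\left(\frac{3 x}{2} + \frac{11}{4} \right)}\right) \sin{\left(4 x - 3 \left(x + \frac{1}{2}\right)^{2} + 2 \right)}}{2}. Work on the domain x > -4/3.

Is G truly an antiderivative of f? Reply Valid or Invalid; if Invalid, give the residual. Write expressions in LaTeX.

Invalid: d/dx[G] - f = \frac{- 1080 x^{3} e^{\frac{3 x}{2}} \cos{\left(3 x^{2} - 4 x \right)} + 1080 x^{3} e^{\frac{3}{4}} e^{\frac{3 x}{2}} \cos{\left(- 3 x^{2} + x + \frac{5}{4} \right)} - 1080 x^{3} \log{\left(\frac{3 x}{2} + 2 \right)} \cos{\left(3 x^{2} - 4 x \right)} + 1080 x^{3} \log{\left(6 x + 11 \right)} \cos{\left(- 3 x^{2} + x + \frac{5}{4} \right)} - 2160 x^{3} \log{\left(2 \right)} \cos{\left(- 3 x^{2} + x + \frac{5}{4} \right)} - 270 x^{2} e^{\frac{3 x}{2}} \sin{\left(3 x^{2} - 4 x \right)} - 270 x^{2} e^{\frac{3}{4}} e^{\frac{3 x}{2}} \sin{\left(- 3 x^{2} + x + \frac{5}{4} \right)} - 2700 x^{2} e^{\frac{3 x}{2}} \cos{\left(3 x^{2} - 4 x \right)} + 3240 x^{2} e^{\frac{3}{4}} e^{\frac{3 x}{2}} \cos{\left(- 3 x^{2} + x + \frac{5}{4} \right)} - 2700 x^{2} \log{\left(\frac{3 x}{2} + 2 \right)} \cos{\left(3 x^{2} - 4 x \right)} + 3240 x^{2} \log{\left(6 x + 11 \right)} \cos{\left(- 3 x^{2} + x + \frac{5}{4} \right)} - 6480 x^{2} \log{\left(2 \right)} \cos{\left(- 3 x^{2} + x + \frac{5}{4} \right)} - 855 x e^{\frac{3 x}{2}} \sin{\left(3 x^{2} - 4 x \right)} - 855 x e^{\frac{3}{4}} e^{\frac{3 x}{2}} \sin{\left(- 3 x^{2} + x + \frac{5}{4} \right)} - 360 x e^{\frac{3 x}{2}} \cos{\left(3 x^{2} - 4 x \right)} + 2070 x e^{\frac{3}{4}} e^{\frac{3 x}{2}} \cos{\left(- 3 x^{2} + x + \frac{5}{4} \right)} - 360 x \log{\left(\frac{3 x}{2} + 2 \right)} \cos{\left(3 x^{2} - 4 x \right)} + 2070 x \log{\left(6 x + 11 \right)} \cos{\left(- 3 x^{2} + x + \frac{5}{4} \right)} - 180 x \sin{\left(3 x^{2} - 4 x \right)} - 180 x \sin{\left(- 3 x^{2} + x + \frac{5}{4} \right)} - 4140 x \log{\left(2 \right)} \cos{\left(- 3 x^{2} + x + \frac{5}{4} \right)} - 660 e^{\frac{3 x}{2}} \sin{\left(3 x^{2} - 4 x \right)} - 660 e^{\frac{3}{4}} e^{\frac{3 x}{2}} \sin{\left(- 3 x^{2} + x + \frac{5}{4} \right)} + 1760 e^{\frac{3 x}{2}} \cos{\left(3 x^{2} - 4 x \right)} - 440 e^{\frac{3}{4}} e^{\frac{3 x}{2}} \cos{\left(- 3 x^{2} + x + \frac{5}{4} \right)} + 1760 \log{\left(\frac{3 x}{2} + 2 \right)} \cos{\left(3 x^{2} - 4 x \right)} - 440 \log{\left(6 x + 11 \right)} \cos{\left(- 3 x^{2} + x + \frac{5}{4} \right)} - 330 \sin{\left(3 x^{2} - 4 x \right)} - 240 \sin{\left(- 3 x^{2} + x + \frac{5}{4} \right)} + 880 \log{\left(2 \right)} \cos{\left(- 3 x^{2} + x + \frac{5}{4} \right)}}{72 x^{2} + 228 x + 176}, which is not 0.

d/dx[G] = \frac{360 x^{2} e^{\frac{3}{4}} e^{\frac{3 x}{2}} \cos{\left(- 3 x^{2} + x + \frac{5}{4} \right)} + 360 x^{2} \log{\left(6 x + 11 \right)} \cos{\left(- 3 x^{2} + x + \frac{5}{4} \right)} - 720 x^{2} \log{\left(2 \right)} \cos{\left(- 3 x^{2} + x + \frac{5}{4} \right)} - 90 x e^{\frac{3}{4}} e^{\frac{3 x}{2}} \sin{\left(- 3 x^{2} + x + \frac{5}{4} \right)} + 600 x e^{\frac{3}{4}} e^{\frac{3 x}{2}} \cos{\left(- 3 x^{2} + x + \frac{5}{4} \right)} + 600 x \log{\left(6 x + 11 \right)} \cos{\left(- 3 x^{2} + x + \frac{5}{4} \right)} - 1200 x \log{\left(2 \right)} \cos{\left(- 3 x^{2} + x + \frac{5}{4} \right)} - 165 e^{\frac{3}{4}} e^{\frac{3 x}{2}} \sin{\left(- 3 x^{2} + x + \frac{5}{4} \right)} - 110 e^{\frac{3}{4}} e^{\frac{3 x}{2}} \cos{\left(- 3 x^{2} + x + \frac{5}{4} \right)} - 110 \log{\left(6 x + 11 \right)} \cos{\left(- 3 x^{2} + x + \frac{5}{4} \right)} - 60 \sin{\left(- 3 x^{2} + x + \frac{5}{4} \right)} + 220 \log{\left(2 \right)} \cos{\left(- 3 x^{2} + x + \frac{5}{4} \right)}}{24 x + 44}
d/dx[G] - f(x) = \frac{- 1080 x^{3} e^{\frac{3 x}{2}} \cos{\left(3 x^{2} - 4 x \right)} + 1080 x^{3} e^{\frac{3}{4}} e^{\frac{3 x}{2}} \cos{\left(- 3 x^{2} + x + \frac{5}{4} \right)} - 1080 x^{3} \log{\left(\frac{3 x}{2} + 2 \right)} \cos{\left(3 x^{2} - 4 x \right)} + 1080 x^{3} \log{\left(6 x + 11 \right)} \cos{\left(- 3 x^{2} + x + \frac{5}{4} \right)} - 2160 x^{3} \log{\left(2 \right)} \cos{\left(- 3 x^{2} + x + \frac{5}{4} \right)} - 270 x^{2} e^{\frac{3 x}{2}} \sin{\left(3 x^{2} - 4 x \right)} - 270 x^{2} e^{\frac{3}{4}} e^{\frac{3 x}{2}} \sin{\left(- 3 x^{2} + x + \frac{5}{4} \right)} - 2700 x^{2} e^{\frac{3 x}{2}} \cos{\left(3 x^{2} - 4 x \right)} + 3240 x^{2} e^{\frac{3}{4}} e^{\frac{3 x}{2}} \cos{\left(- 3 x^{2} + x + \frac{5}{4} \right)} - 2700 x^{2} \log{\left(\frac{3 x}{2} + 2 \right)} \cos{\left(3 x^{2} - 4 x \right)} + 3240 x^{2} \log{\left(6 x + 11 \right)} \cos{\left(- 3 x^{2} + x + \frac{5}{4} \right)} - 6480 x^{2} \log{\left(2 \right)} \cos{\left(- 3 x^{2} + x + \frac{5}{4} \right)} - 855 x e^{\frac{3 x}{2}} \sin{\left(3 x^{2} - 4 x \right)} - 855 x e^{\frac{3}{4}} e^{\frac{3 x}{2}} \sin{\left(- 3 x^{2} + x + \frac{5}{4} \right)} - 360 x e^{\frac{3 x}{2}} \cos{\left(3 x^{2} - 4 x \right)} + 2070 x e^{\frac{3}{4}} e^{\frac{3 x}{2}} \cos{\left(- 3 x^{2} + x + \frac{5}{4} \right)} - 360 x \log{\left(\frac{3 x}{2} + 2 \right)} \cos{\left(3 x^{2} - 4 x \right)} + 2070 x \log{\left(6 x + 11 \right)} \cos{\left(- 3 x^{2} + x + \frac{5}{4} \right)} - 180 x \sin{\left(3 x^{2} - 4 x \right)} - 180 x \sin{\left(- 3 x^{2} + x + \frac{5}{4} \right)} - 4140 x \log{\left(2 \right)} \cos{\left(- 3 x^{2} + x + \frac{5}{4} \right)} - 660 e^{\frac{3 x}{2}} \sin{\left(3 x^{2} - 4 x \right)} - 660 e^{\frac{3}{4}} e^{\frac{3 x}{2}} \sin{\left(- 3 x^{2} + x + \frac{5}{4} \right)} + 1760 e^{\frac{3 x}{2}} \cos{\left(3 x^{2} - 4 x \right)} - 440 e^{\frac{3}{4}} e^{\frac{3 x}{2}} \cos{\left(- 3 x^{2} + x + \frac{5}{4} \right)} + 1760 \log{\left(\frac{3 x}{2} + 2 \right)} \cos{\left(3 x^{2} - 4 x \right)} - 440 \log{\left(6 x + 11 \right)} \cos{\left(- 3 x^{2} + x + \frac{5}{4} \right)} - 330 \sin{\left(3 x^{2} - 4 x \right)} - 240 \sin{\left(- 3 x^{2} + x + \frac{5}{4} \right)} + 880 \log{\left(2 \right)} \cos{\left(- 3 x^{2} + x + \frac{5}{4} \right)}}{72 x^{2} + 228 x + 176} != 0.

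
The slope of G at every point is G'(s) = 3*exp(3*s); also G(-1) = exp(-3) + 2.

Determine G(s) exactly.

Whatever form G(s) takes, its d/ds must return the stated G'(s).
A general antiderivative is exp(3*s) + C.
The condition gives C = exp(-3) + 2 - (exp(-3)) = 2.
So G(s) = exp(3*s) + 2.
Check: d/ds[exp(3*s) + 2] = 3*exp(3*s) = G'(s).

G(s) = exp(3*s) + 2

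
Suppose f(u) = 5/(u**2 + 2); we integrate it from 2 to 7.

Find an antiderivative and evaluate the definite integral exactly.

Recover f(u) by differentiating a candidate F(u); any mismatch rules it out.
F(u) = 5*sqrt(2)*atan(sqrt(2)*u/2)/2 is an antiderivative of f.
Check: d/du[5*sqrt(2)*atan(sqrt(2)*u/2)/2] = 5/(u**2 + 2) = f(u).
F(7) = 5*sqrt(2)*atan(7*sqrt(2)/2)/2; F(2) = 5*sqrt(2)*atan(sqrt(2))/2.
Integral = F(7) - F(2) = -5*sqrt(2)*atan(sqrt(2))/2 + 5*sqrt(2)*atan(7*sqrt(2)/2)/2.

Antiderivative: F(u) = 5*sqrt(2)*atan(sqrt(2)*u/2)/2; value = -5*sqrt(2)*atan(sqrt(2))/2 + 5*sqrt(2)*atan(7*sqrt(2)/2)/2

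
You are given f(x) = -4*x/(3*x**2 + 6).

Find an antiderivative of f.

f matches the chain-rule pattern g'(h)*h' with inner function h(x) = x**2 + 2; substituting u = h(x) collapses the integral.
Check: d/dx[-2*log(x**2 + 2)/3] = -4*x/(3*x**2 + 6) = f(x).

An antiderivative is F(x) = -2*log(x**2 + 2)/3.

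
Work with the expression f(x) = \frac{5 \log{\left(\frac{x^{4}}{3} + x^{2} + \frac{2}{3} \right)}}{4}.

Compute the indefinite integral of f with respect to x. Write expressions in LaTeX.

F(x) = \frac{5 \left(x \log{\left(\frac{x^{4}}{3} + x^{2} + \frac{2}{3} \right)} - 4 x + 2 \operatorname{atan}{\left(x \right)} + 2 \sqrt{2} \operatorname{atan}{\left(\frac{\sqrt{2} x}{2} \right)}\right)}{4} + C

For F(x) to be correct the identity F'(x) - f(x) = 0 must hold.
Check: d/dx[\frac{5 \left(x \log{\left(\frac{x^{4}}{3} + x^{2} + \frac{2}{3} \right)} - 4 x + 2 \operatorname{atan}{\left(x \right)} + 2 \sqrt{2} \operatorname{atan}{\left(\frac{\sqrt{2} x}{2} \right)}\right)}{4}] = \frac{5 \log{\left(\frac{x^{4}}{3} + x^{2} + \frac{2}{3} \right)}}{4} = f(x).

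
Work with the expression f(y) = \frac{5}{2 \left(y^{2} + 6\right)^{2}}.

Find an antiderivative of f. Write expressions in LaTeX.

Differentiate the proposed F(y) back; it has to land on f(y) exactly.
Check: d/dy[\frac{5 \left(\sqrt{6} y^{2} \operatorname{atan}{\left(\frac{\sqrt{6} y}{6} \right)} + 6 y + 6 \sqrt{6} \operatorname{atan}{\left(\frac{\sqrt{6} y}{6} \right)}\right)}{144 \left(y^{2} + 6\right)}] = \frac{5}{2 y^{4} + 24 y^{2} + 72}, which equals f(y).

An antiderivative is F(y) = \frac{5 \left(\sqrt{6} y^{2} \operatorname{atan}{\left(\frac{\sqrt{6} y}{6} \right)} + 6 y + 6 \sqrt{6} \operatorname{atan}{\left(\frac{\sqrt{6} y}{6} \right)}\right)}{144 \left(y^{2} + 6\right)}.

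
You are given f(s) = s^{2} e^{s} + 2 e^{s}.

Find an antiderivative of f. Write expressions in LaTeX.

Recognize the product-rule pattern: f = u'v + uv' with u = s^{2} - 2 s + 4, v = e^{s}, so integration by parts undoes it.
Check: d/ds[s^{2} e^{s} - 2 s e^{s} + 4 e^{s}] = s^{2} e^{s} + 2 e^{s} = f(s).

An antiderivative is F(s) = s^{2} e^{s} - 2 s e^{s} + 4 e^{s}.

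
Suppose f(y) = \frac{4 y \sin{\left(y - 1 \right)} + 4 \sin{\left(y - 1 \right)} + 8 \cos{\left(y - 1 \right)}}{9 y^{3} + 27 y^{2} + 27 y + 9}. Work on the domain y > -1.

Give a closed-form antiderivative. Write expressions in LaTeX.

An antiderivative is F(y) = - \frac{4 \cos{\left(y - 1 \right)}}{\left(3 y + 3\right)^{2}}.

Recognize the product-rule pattern: f = u'v + uv' with u = - \frac{4}{\left(3 y + 3\right)^{2}}, v = \cos{\left(y - 1 \right)}, so integration by parts undoes it.
Check: d/dy[- \frac{4 \cos{\left(y - 1 \right)}}{\left(3 y + 3\right)^{2}}] = \frac{4 y \sin{\left(y - 1 \right)} + 4 \sin{\left(y - 1 \right)} + 8 \cos{\left(y - 1 \right)}}{9 y^{3} + 27 y^{2} + 27 y + 9} = f(y).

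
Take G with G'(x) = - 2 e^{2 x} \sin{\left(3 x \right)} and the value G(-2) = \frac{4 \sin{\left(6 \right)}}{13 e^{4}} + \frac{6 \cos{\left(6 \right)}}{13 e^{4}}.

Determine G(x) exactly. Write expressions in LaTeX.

G(x) = - \frac{4 e^{2 x} \sin{\left(3 x \right)}}{13} + \frac{6 e^{2 x} \cos{\left(3 x \right)}}{13}

The proposed G(x) is checked by its d/dx: the result must match the given G'(x).
A general antiderivative is - \frac{4 e^{2 x} \sin{\left(3 x \right)}}{13} + \frac{6 e^{2 x} \cos{\left(3 x \right)}}{13} + C.
The condition gives C = \frac{4 \sin{\left(6 \right)}}{13 e^{4}} + \frac{6 \cos{\left(6 \right)}}{13 e^{4}} - (\frac{4 \sin{\left(6 \right)}}{13 e^{4}} + \frac{6 \cos{\left(6 \right)}}{13 e^{4}}) = 0.
So G(x) = - \frac{4 e^{2 x} \sin{\left(3 x \right)}}{13} + \frac{6 e^{2 x} \cos{\left(3 x \right)}}{13}.
Check: d/dx[- \frac{4 e^{2 x} \sin{\left(3 x \right)}}{13} + \frac{6 e^{2 x} \cos{\left(3 x \right)}}{13}] = - 2 e^{2 x} \sin{\left(3 x \right)} = G'(x).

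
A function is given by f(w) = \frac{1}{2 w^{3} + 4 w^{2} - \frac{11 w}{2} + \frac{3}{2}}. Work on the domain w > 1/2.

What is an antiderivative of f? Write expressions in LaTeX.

Factor the denominator (\left(w + 3\right) \left(2 w - 1\right)^{2}) and decompose: f = - \frac{4}{49 \left(2 w - 1\right)} + \frac{4}{7 \left(2 w - 1\right)^{2}} + \frac{2}{49 \left(w + 3\right)}; each piece integrates to a log, atan, or power term.
Check: d/dw[\frac{- 4 w \log{\left(w - \frac{1}{2} \right)} + 4 w \log{\left(w + 3 \right)} + 2 \log{\left(w - \frac{1}{2} \right)} - 2 \log{\left(w + 3 \right)} - 14}{98 w - 49}] = \frac{2}{4 w^{3} + 8 w^{2} - 11 w + 3}, which equals f(w).

An antiderivative is F(w) = \frac{- 4 w \log{\left(w - \frac{1}{2} \right)} + 4 w \log{\left(w + 3 \right)} + 2 \log{\left(w - \frac{1}{2} \right)} - 2 \log{\left(w + 3 \right)} - 14}{98 w - 49}.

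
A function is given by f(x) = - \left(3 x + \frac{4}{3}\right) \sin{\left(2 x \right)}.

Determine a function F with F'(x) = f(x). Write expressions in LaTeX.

An antiderivative is F(x) = \frac{18 x \cos{\left(2 x \right)} - 9 \sin{\left(2 x \right)} + 8 \cos{\left(2 x \right)}}{12}.

Check any antiderivative F(x) by computing F'(x) and comparing it with f(x).
Check: d/dx[\frac{18 x \cos{\left(2 x \right)} - 9 \sin{\left(2 x \right)} + 8 \cos{\left(2 x \right)}}{12}] = - 3 x \sin{\left(2 x \right)} - \frac{4 \sin{\left(2 x \right)}}{3}, which equals f(x).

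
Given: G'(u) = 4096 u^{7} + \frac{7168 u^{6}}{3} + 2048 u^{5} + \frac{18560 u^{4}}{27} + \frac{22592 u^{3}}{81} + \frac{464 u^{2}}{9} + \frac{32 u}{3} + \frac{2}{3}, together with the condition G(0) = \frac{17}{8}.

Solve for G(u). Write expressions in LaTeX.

G(u) = 2 \left(- 4 u^{2} - \frac{2 u}{3} - \frac{1}{2}\right)^{4} + 2

G'(u) matches the chain-rule pattern g'(h)*h' with inner function h(u) = - 4 u^{2} - \frac{2 u}{3} - \frac{1}{2}; substituting w = h(u) collapses the integral.
A general antiderivative is 2 \left(- 4 u^{2} - \frac{2 u}{3} - \frac{1}{2}\right)^{4} + C.
The condition gives C = \frac{17}{8} - (\frac{1}{8}) = 2.
So G(u) = 2 \left(- 4 u^{2} - \frac{2 u}{3} - \frac{1}{2}\right)^{4} + 2.
Check: d/du[2 \left(- 4 u^{2} - \frac{2 u}{3} - \frac{1}{2}\right)^{4} + 2] = 4096 u^{7} + \frac{7168 u^{6}}{3} + 2048 u^{5} + \frac{18560 u^{4}}{27} + \frac{22592 u^{3}}{81} + \frac{464 u^{2}}{9} + \frac{32 u}{3} + \frac{2}{3} = G'(u).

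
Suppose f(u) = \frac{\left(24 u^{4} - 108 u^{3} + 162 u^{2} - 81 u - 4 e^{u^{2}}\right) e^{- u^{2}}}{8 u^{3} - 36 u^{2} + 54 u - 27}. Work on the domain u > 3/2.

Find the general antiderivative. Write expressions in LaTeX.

An antiderivative F(u) passes only if d/du[F] lands on f(u) exactly.
Check: d/du[- \frac{\left(12 u^{2} - 36 u - 2 e^{u^{2}} + 27\right) e^{- u^{2}}}{2 \left(2 u - 3\right)^{2}}] = \frac{24 u^{4} - 108 u^{3} + 162 u^{2} - 81 u - 4 e^{u^{2}}}{8 u^{3} e^{u^{2}} - 36 u^{2} e^{u^{2}} + 54 u e^{u^{2}} - 27 e^{u^{2}}}, which equals f(u).

F(u) = - \frac{\left(12 u^{2} - 36 u - 2 e^{u^{2}} + 27\right) e^{- u^{2}}}{2 \left(2 u - 3\right)^{2}} + C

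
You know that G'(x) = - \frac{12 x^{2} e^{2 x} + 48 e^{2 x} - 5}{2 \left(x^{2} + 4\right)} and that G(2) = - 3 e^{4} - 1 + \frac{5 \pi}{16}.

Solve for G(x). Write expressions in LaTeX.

Whatever form G(x) takes, its d/dx must return the stated G'(x).
A general antiderivative is - 3 e^{2 x} + \frac{5 \operatorname{atan}{\left(\frac{x}{2} \right)}}{4} + C.
The condition gives C = - 3 e^{4} - 1 + \frac{5 \pi}{16} - (- 3 e^{4} + \frac{5 \pi}{16}) = -1.
So G(x) = \frac{- 12 e^{2 x} + 5 \operatorname{atan}{\left(\frac{x}{2} \right)} - 4}{4}.
Check: d/dx[\frac{- 12 e^{2 x} + 5 \operatorname{atan}{\left(\frac{x}{2} \right)} - 4}{4}] = \frac{- 12 x^{2} e^{2 x} - 48 e^{2 x} + 5}{2 x^{2} + 8}, which equals G'(x).

G(x) = \frac{- 12 e^{2 x} + 5 \operatorname{atan}{\left(\frac{x}{2} \right)} - 4}{4}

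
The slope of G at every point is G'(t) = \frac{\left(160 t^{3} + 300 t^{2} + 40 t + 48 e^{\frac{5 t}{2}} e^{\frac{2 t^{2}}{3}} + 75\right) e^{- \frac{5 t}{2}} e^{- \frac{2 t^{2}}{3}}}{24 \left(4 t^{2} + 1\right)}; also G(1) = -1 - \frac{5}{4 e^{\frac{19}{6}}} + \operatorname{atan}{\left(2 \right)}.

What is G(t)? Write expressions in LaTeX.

G(t) = \frac{- 5 e^{- \frac{2 t^{2}}{3} - \frac{5 t}{2}} + 4 \operatorname{atan}{\left(2 t \right)} - 4}{4}

A first test for any G(t): its t-derivative must equal the given G'(t).
A general antiderivative is - \frac{5 e^{- \frac{2 t^{2}}{3} - \frac{5 t}{2}}}{4} + \operatorname{atan}{\left(2 t \right)} + C.
The condition gives C = -1 - \frac{5}{4 e^{\frac{19}{6}}} + \operatorname{atan}{\left(2 \right)} - (- \frac{5}{4 e^{\frac{19}{6}}} + \operatorname{atan}{\left(2 \right)}) = -1.
So G(t) = \frac{- 5 e^{- \frac{2 t^{2}}{3} - \frac{5 t}{2}} + 4 \operatorname{atan}{\left(2 t \right)} - 4}{4}.
Check: d/dt[\frac{- 5 e^{- \frac{2 t^{2}}{3} - \frac{5 t}{2}} + 4 \operatorname{atan}{\left(2 t \right)} - 4}{4}] = \frac{160 t^{3} + 300 t^{2} + 40 t + 48 e^{\frac{5 t}{2}} e^{\frac{2 t^{2}}{3}} + 75}{96 t^{2} e^{\frac{5 t}{2}} e^{\frac{2 t^{2}}{3}} + 24 e^{\frac{5 t}{2}} e^{\frac{2 t^{2}}{3}}}, which equals G'(t).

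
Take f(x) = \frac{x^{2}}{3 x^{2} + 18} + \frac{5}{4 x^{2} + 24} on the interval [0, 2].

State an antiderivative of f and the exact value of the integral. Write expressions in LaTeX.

Antiderivative: F(x) = \frac{x}{3} - \frac{\sqrt{6} \operatorname{atan}{\left(\frac{\sqrt{6} x}{6} \right)}}{8}; value = - \frac{\sqrt{6} \operatorname{atan}{\left(\frac{\sqrt{6}}{3} \right)}}{8} + \frac{2}{3}

The integrand splits into summands that can be handled one at a time.
F(x) = \frac{x}{3} - \frac{\sqrt{6} \operatorname{atan}{\left(\frac{\sqrt{6} x}{6} \right)}}{8} is an antiderivative of f.
Check: d/dx[\frac{x}{3} - \frac{\sqrt{6} \operatorname{atan}{\left(\frac{\sqrt{6} x}{6} \right)}}{8}] = \frac{4 x^{2} + 15}{12 x^{2} + 72}, which equals f(x).
F(2) = - \frac{\sqrt{6} \operatorname{atan}{\left(\frac{\sqrt{6}}{3} \right)}}{8} + \frac{2}{3}; F(0) = 0.
Integral = F(2) - F(0) = - \frac{\sqrt{6} \operatorname{atan}{\left(\frac{\sqrt{6}}{3} \right)}}{8} + \frac{2}{3}.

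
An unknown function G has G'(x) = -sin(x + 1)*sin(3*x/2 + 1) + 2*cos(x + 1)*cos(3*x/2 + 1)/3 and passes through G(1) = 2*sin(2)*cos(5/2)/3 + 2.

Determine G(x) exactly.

G(x) = 2*sin(x + 1)*cos(3*x/2 + 1)/3 + 2

G'(x) has the shape u'v + uv' for u = 2*cos(3*x/2 + 1)/3 and v = sin(x + 1) — it is the derivative of the product u*v.
A general antiderivative is 2*sin(x + 1)*cos(3*x/2 + 1)/3 + C.
The condition gives C = 2*sin(2)*cos(5/2)/3 + 2 - (2*sin(2)*cos(5/2)/3) = 2.
So G(x) = 2*sin(x + 1)*cos(3*x/2 + 1)/3 + 2.
Check: d/dx[2*sin(x + 1)*cos(3*x/2 + 1)/3 + 2] = -sin(x + 1)*sin(3*x/2 + 1) + 2*cos(x + 1)*cos(3*x/2 + 1)/3 = G'(x).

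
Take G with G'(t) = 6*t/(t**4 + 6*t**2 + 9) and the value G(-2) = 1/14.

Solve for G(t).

The substitution u = t**2 + 3 works: G'(t) is exactly (dG/du)*(du/dt) for that inner function.
A general antiderivative is -3/(t**2 + 3) + C.
The condition gives C = 1/14 - (-3/7) = 1/2.
So G(t) = (t**2 - 3)/(2*t**2 + 6).
Check: d/dt[(t**2 - 3)/(2*t**2 + 6)] = 6*t/(t**4 + 6*t**2 + 9) = G'(t).

G(t) = (t**2 - 3)/(2*t**2 + 6)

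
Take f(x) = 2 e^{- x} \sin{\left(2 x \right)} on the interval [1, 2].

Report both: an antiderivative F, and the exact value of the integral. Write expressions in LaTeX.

Antiderivative: F(x) = \frac{\left(- 2 \sin{\left(2 x \right)} - 4 \cos{\left(2 x \right)}\right) e^{- x}}{5}; value = \frac{4 \cos{\left(2 \right)}}{5 e} - \frac{2 \sin{\left(4 \right)}}{5 e^{2}} - \frac{4 \cos{\left(4 \right)}}{5 e^{2}} + \frac{2 \sin{\left(2 \right)}}{5 e}

Differentiate the proposed F(x) back; it has to land on f(x) exactly.
F(x) = \frac{\left(- 2 \sin{\left(2 x \right)} - 4 \cos{\left(2 x \right)}\right) e^{- x}}{5} is an antiderivative of f.
Check: d/dx[\frac{\left(- 2 \sin{\left(2 x \right)} - 4 \cos{\left(2 x \right)}\right) e^{- x}}{5}] = 2 e^{- x} \sin{\left(2 x \right)} = f(x).
F(2) = - \frac{2 \sin{\left(4 \right)}}{5 e^{2}} - \frac{4 \cos{\left(4 \right)}}{5 e^{2}}; F(1) = - \frac{2 \sin{\left(2 \right)}}{5 e} - \frac{4 \cos{\left(2 \right)}}{5 e}.
Integral = F(2) - F(1) = \frac{4 \cos{\left(2 \right)}}{5 e} - \frac{2 \sin{\left(4 \right)}}{5 e^{2}} - \frac{4 \cos{\left(4 \right)}}{5 e^{2}} + \frac{2 \sin{\left(2 \right)}}{5 e}.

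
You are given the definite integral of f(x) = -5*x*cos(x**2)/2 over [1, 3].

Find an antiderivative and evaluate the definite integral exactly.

A candidate is checked by its d/dx: the result must match f(x).
F(x) = -5*sin(x**2)/4 is an antiderivative of f.
Check: d/dx[-5*sin(x**2)/4] = -5*x*cos(x**2)/2 = f(x).
F(3) = -5*sin(9)/4; F(1) = -5*sin(1)/4.
Integral = F(3) - F(1) = -5*sin(9)/4 + 5*sin(1)/4.

Antiderivative: F(x) = -5*sin(x**2)/4; value = -5*sin(9)/4 + 5*sin(1)/4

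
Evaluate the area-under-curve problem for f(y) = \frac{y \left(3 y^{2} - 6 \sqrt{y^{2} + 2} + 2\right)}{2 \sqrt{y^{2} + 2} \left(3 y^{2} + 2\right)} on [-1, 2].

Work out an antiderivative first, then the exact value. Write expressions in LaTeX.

Differentiate the proposed F(y) back; it has to land on f(y) exactly.
F(y) = \frac{\sqrt{y^{2} + 2} - \log{\left(y^{2} + \frac{2}{3} \right)}}{2} is an antiderivative of f.
Check: d/dy[\frac{\sqrt{y^{2} + 2} - \log{\left(y^{2} + \frac{2}{3} \right)}}{2}] = \frac{3 y^{3} - 6 y \sqrt{y^{2} + 2} + 2 y}{6 y^{2} \sqrt{y^{2} + 2} + 4 \sqrt{y^{2} + 2}}, which equals f(y).
F(2) = - \frac{\log{\left(\frac{14}{3} \right)}}{2} + \frac{\sqrt{6}}{2}; F(-1) = - \frac{\log{\left(\frac{5}{3} \right)}}{2} + \frac{\sqrt{3}}{2}.
Integral = F(2) - F(-1) = - \frac{\sqrt{3}}{2} - \frac{\log{\left(\frac{14}{3} \right)}}{2} + \frac{\log{\left(\frac{5}{3} \right)}}{2} + \frac{\sqrt{6}}{2}.

Antiderivative: F(y) = \frac{\sqrt{y^{2} + 2} - \log{\left(y^{2} + \frac{2}{3} \right)}}{2}; value = - \frac{\sqrt{3}}{2} - \frac{\log{\left(\frac{14}{3} \right)}}{2} + \frac{\log{\left(\frac{5}{3} \right)}}{2} + \frac{\sqrt{6}}{2}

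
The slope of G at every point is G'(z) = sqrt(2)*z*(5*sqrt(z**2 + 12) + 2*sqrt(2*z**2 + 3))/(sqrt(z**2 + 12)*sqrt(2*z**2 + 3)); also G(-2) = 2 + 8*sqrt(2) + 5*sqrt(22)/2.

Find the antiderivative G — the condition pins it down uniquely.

Since d/dz undoes antidifferentiation here, G(z) must give back the stated G'(z).
A general antiderivative is 4*sqrt(z**2/2 + 6) + 5*sqrt(4*z**2 + 6)/2 + C.
The condition gives C = 2 + 8*sqrt(2) + 5*sqrt(22)/2 - (8*sqrt(2) + 5*sqrt(22)/2) = 2.
So G(z) = 4*sqrt(z**2/2 + 6) + 5*sqrt(4*z**2 + 6)/2 + 2.
Check: d/dz[4*sqrt(z**2/2 + 6) + 5*sqrt(4*z**2 + 6)/2 + 2] = (5*sqrt(2)*z*sqrt(z**2 + 12) + 2*sqrt(2)*z*sqrt(2*z**2 + 3))/(sqrt(z**2 + 12)*sqrt(2*z**2 + 3)), which equals G'(z).

G(z) = 4*sqrt(z**2/2 + 6) + 5*sqrt(4*z**2 + 6)/2 + 2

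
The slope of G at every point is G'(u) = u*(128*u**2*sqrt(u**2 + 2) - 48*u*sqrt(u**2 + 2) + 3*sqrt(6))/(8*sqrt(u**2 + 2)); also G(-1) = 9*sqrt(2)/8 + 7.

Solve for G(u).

G(u) = sqrt(2)*(16*sqrt(2)*u**4 - 8*sqrt(2)*u**3 + 3*sqrt(3)*sqrt(u**2 + 2) + 4*sqrt(2))/8

The proposed G(u) is checked by its d/du: the result must match the given G'(u).
A general antiderivative is 4*u**4 - 2*u**3 + 3*sqrt(3*u**2/2 + 3)/4 + C.
The condition gives C = 9*sqrt(2)/8 + 7 - (9*sqrt(2)/8 + 6) = 1.
So G(u) = sqrt(2)*(16*sqrt(2)*u**4 - 8*sqrt(2)*u**3 + 3*sqrt(3)*sqrt(u**2 + 2) + 4*sqrt(2))/8.
Check: d/du[sqrt(2)*(16*sqrt(2)*u**4 - 8*sqrt(2)*u**3 + 3*sqrt(3)*sqrt(u**2 + 2) + 4*sqrt(2))/8] = (128*u**3*sqrt(u**2 + 2) - 48*u**2*sqrt(u**2 + 2) + 3*sqrt(6)*u)/(8*sqrt(u**2 + 2)), which equals G'(u).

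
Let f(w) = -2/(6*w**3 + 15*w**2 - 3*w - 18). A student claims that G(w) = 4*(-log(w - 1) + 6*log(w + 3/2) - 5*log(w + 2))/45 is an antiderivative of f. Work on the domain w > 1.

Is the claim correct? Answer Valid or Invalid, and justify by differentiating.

Invalid: d/dw[G] - f = -2/(6*w**3 + 15*w**2 - 3*w - 18), which is not 0.

d/dw[G] = -4/(6*w**3 + 15*w**2 - 3*w - 18)
d/dw[G] - f(w) = -2/(6*w**3 + 15*w**2 - 3*w - 18) != 0.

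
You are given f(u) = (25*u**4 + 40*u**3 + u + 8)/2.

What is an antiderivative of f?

An antiderivative is F(u) = 5*u**5/2 + 5*u**4 + u**2/4 + 4*u.

Check any antiderivative F(u) by computing F'(u) and comparing it with f(u).
Check: d/du[5*u**5/2 + 5*u**4 + u**2/4 + 4*u] = 25*u**4/2 + 20*u**3 + u/2 + 4, which equals f(u).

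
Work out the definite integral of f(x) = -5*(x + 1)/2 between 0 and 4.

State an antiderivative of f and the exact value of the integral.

Antiderivative: F(x) = -5*x**2/4 - 5*x/2; value = -30

Since d/dx undoes antidifferentiation here, F'(x) = f(x) is required of F(x).
F(x) = -5*x**2/4 - 5*x/2 is an antiderivative of f.
Check: d/dx[-5*x**2/4 - 5*x/2] = -5*x/2 - 5/2, which equals f(x).
F(4) = -30; F(0) = 0.
Integral = F(4) - F(0) = -30.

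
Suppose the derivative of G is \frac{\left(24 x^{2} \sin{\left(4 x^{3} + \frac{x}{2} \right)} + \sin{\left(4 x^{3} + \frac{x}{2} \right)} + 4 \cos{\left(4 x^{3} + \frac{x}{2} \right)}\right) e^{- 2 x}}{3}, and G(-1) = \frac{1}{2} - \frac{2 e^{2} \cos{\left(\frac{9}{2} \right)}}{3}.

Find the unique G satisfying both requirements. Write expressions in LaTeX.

G(x) = \frac{\left(3 e^{2 x} - 4 \cos{\left(4 x^{3} + \frac{x}{2} \right)}\right) e^{- 2 x}}{6}

Recognize the product-rule pattern: G'(x) = u'v + uv' with u = - \frac{2 \cos{\left(4 x^{3} + \frac{x}{2} \right)}}{3}, v = e^{- 2 x}, so integration by parts undoes it.
A general antiderivative is - \frac{2 e^{- 2 x} \cos{\left(4 x^{3} + \frac{x}{2} \right)}}{3} + C.
The condition gives C = \frac{1}{2} - \frac{2 e^{2} \cos{\left(\frac{9}{2} \right)}}{3} - (- \frac{2 e^{2} \cos{\left(\frac{9}{2} \right)}}{3}) = \frac{1}{2}.
So G(x) = \frac{\left(3 e^{2 x} - 4 \cos{\left(4 x^{3} + \frac{x}{2} \right)}\right) e^{- 2 x}}{6}.
Check: d/dx[\frac{\left(3 e^{2 x} - 4 \cos{\left(4 x^{3} + \frac{x}{2} \right)}\right) e^{- 2 x}}{6}] = \frac{\left(24 x^{2} \sin{\left(4 x^{3} + \frac{x}{2} \right)} + \sin{\left(4 x^{3} + \frac{x}{2} \right)} + 4 \cos{\left(4 x^{3} + \frac{x}{2} \right)}\right) e^{- 2 x}}{3} = G'(x).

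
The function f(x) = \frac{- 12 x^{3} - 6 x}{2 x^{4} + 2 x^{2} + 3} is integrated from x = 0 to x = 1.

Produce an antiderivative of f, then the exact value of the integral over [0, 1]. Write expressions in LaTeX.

The substitution u = x^{4} + x^{2} + \frac{3}{2} works: f is exactly (dF/du)*(du/dx) for that inner function.
F(x) = - \frac{3 \log{\left(x^{4} + x^{2} + \frac{3}{2} \right)}}{2} is an antiderivative of f.
Check: d/dx[- \frac{3 \log{\left(x^{4} + x^{2} + \frac{3}{2} \right)}}{2}] = \frac{- 12 x^{3} - 6 x}{2 x^{4} + 2 x^{2} + 3} = f(x).
F(1) = - \frac{3 \log{\left(\frac{7}{2} \right)}}{2}; F(0) = - \frac{3 \log{\left(\frac{3}{2} \right)}}{2}.
Integral = F(1) - F(0) = - \frac{3 \log{\left(\frac{7}{2} \right)}}{2} + \frac{3 \log{\left(\frac{3}{2} \right)}}{2}.

Antiderivative: F(x) = - \frac{3 \log{\left(x^{4} + x^{2} + \frac{3}{2} \right)}}{2}; value = - \frac{3 \log{\left(\frac{7}{2} \right)}}{2} + \frac{3 \log{\left(\frac{3}{2} \right)}}{2}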